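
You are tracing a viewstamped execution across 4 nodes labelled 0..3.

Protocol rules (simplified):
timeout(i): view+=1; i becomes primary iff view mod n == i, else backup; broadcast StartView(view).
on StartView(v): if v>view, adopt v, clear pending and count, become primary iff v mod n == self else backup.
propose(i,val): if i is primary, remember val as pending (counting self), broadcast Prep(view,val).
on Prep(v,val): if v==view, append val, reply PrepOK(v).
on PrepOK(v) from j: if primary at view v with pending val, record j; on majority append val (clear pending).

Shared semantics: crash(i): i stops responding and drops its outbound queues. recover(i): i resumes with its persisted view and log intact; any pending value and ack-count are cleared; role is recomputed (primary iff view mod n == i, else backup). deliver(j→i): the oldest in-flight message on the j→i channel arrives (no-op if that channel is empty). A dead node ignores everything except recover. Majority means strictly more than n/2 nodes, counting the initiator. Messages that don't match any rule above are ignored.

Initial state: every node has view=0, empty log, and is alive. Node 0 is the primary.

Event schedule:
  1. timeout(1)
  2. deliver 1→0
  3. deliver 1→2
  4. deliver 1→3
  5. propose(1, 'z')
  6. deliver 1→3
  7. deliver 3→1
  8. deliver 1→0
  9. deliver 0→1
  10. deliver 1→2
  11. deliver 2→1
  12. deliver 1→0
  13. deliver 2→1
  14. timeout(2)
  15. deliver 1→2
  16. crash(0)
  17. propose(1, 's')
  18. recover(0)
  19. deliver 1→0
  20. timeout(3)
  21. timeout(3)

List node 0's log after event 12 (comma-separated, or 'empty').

z

[1] timeout(1) → N1(prim v1 [-])
[2] deliver 1→0 → N0(back v1 [-])
[3] deliver 1→2 → N2(back v1 [-])
[4] deliver 1→3 → N3(back v1 [-])
[5] propose(1,'z') → ∅
[6] deliver 1→3 → N3(back v1 [z])
[7] deliver 3→1 → ∅
[8] deliver 1→0 → N0(back v1 [z])
[9] deliver 0→1 → N1(prim v1 [z])
[10] deliver 1→2 → N2(back v1 [z])
[11] deliver 2→1 → ∅
[12] deliver 1→0 → ∅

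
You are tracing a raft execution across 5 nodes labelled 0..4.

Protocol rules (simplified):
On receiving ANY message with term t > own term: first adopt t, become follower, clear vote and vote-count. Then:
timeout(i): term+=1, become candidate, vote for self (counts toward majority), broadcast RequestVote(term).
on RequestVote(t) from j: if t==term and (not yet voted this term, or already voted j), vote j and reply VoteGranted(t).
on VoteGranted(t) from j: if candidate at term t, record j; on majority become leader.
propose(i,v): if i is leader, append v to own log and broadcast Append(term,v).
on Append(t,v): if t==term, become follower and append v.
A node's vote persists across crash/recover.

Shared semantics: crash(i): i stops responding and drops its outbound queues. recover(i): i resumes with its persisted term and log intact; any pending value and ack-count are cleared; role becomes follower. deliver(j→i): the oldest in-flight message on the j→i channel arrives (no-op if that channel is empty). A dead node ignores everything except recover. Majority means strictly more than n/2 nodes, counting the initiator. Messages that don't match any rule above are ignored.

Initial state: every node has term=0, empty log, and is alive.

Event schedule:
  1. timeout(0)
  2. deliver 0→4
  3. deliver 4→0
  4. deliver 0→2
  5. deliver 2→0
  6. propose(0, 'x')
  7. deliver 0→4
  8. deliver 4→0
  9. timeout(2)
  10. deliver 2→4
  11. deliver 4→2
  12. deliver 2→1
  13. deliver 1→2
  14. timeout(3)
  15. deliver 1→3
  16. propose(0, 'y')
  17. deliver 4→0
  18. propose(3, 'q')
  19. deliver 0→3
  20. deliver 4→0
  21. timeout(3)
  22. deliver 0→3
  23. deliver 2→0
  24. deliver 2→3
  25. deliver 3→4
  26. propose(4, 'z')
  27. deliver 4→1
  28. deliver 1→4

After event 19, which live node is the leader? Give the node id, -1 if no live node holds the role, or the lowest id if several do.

e1 timeout(0): 0[cand,t=1,-]
e2 deliver 0→4: 4[foll,t=1,-]
e3 deliver 4→0: ·
e4 deliver 0→2: 2[foll,t=1,-]
e5 deliver 2→0: 0[lead,t=1,-]
e6 propose(0,'x'): 0[lead,t=1,x]
e7 deliver 0→4: 4[foll,t=1,x]
e8 deliver 4→0: ·
e9 timeout(2): 2[cand,t=2,-]
e10 deliver 2→4: 4[foll,t=2,x]
e11 deliver 4→2: ·
e12 deliver 2→1: 1[foll,t=2,-]
e13 deliver 1→2: 2[lead,t=2,-]
e14 timeout(3): 3[cand,t=1,-]
e15 deliver 1→3: ·
e16 propose(0,'y'): 0[lead,t=1,x,y]
e17 deliver 4→0: ·
e18 propose(3,'q'): ·
e19 deliver 0→3: ·

0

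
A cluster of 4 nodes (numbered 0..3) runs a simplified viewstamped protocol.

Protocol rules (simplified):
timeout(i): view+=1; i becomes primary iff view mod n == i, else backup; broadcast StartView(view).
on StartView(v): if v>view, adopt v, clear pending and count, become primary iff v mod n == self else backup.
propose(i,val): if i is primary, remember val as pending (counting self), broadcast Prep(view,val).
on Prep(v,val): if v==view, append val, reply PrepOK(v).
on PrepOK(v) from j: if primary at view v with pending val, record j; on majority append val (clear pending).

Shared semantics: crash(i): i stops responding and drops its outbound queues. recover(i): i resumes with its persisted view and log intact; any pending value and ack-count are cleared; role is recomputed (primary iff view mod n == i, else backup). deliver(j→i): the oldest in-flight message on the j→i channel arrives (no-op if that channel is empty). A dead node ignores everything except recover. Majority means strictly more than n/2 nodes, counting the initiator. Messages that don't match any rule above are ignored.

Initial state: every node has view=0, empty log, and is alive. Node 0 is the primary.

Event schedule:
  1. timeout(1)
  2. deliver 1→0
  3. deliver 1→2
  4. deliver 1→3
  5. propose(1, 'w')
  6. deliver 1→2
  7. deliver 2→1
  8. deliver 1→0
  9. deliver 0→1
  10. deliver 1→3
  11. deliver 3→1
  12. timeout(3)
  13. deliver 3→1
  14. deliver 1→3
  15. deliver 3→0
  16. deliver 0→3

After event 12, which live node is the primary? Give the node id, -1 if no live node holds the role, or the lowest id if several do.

1

after 1 — timeout(1): n1:prim/v1/[-]
after 2 — deliver 1→0: n0:back/v1/[-]
after 3 — deliver 1→2: n2:back/v1/[-]
after 4 — deliver 1→3: n3:back/v1/[-]
after 5 — propose(1,'w'): ·
after 6 — deliver 1→2: n2:back/v1/[w]
after 7 — deliver 2→1: ·
after 8 — deliver 1→0: n0:back/v1/[w]
after 9 — deliver 0→1: n1:prim/v1/[w]
after 10 — deliver 1→3: n3:back/v1/[w]
after 11 — deliver 3→1: ·
after 12 — timeout(3): n3:back/v2/[w]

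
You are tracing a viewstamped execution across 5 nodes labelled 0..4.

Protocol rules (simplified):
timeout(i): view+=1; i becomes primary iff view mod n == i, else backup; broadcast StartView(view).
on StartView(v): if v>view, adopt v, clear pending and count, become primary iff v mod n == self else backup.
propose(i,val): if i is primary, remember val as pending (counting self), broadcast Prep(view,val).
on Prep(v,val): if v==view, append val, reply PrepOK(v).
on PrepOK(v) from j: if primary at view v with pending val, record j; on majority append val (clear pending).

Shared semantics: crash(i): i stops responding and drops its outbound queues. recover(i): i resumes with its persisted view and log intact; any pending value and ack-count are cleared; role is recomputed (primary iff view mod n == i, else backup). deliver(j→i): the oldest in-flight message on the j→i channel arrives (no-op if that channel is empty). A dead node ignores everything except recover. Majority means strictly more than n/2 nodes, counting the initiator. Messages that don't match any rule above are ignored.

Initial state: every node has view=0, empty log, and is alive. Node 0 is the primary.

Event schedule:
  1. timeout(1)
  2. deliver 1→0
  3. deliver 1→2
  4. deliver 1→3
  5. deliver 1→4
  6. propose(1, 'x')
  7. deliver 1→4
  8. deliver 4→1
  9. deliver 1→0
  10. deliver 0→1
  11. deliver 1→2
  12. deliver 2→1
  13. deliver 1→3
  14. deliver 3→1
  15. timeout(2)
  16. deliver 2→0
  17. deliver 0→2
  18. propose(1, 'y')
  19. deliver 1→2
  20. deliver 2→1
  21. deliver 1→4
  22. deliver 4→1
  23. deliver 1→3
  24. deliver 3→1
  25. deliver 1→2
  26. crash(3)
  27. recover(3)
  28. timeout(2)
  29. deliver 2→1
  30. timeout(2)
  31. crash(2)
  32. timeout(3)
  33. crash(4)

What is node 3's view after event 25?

1

e1 timeout(1): 1[prim,v=1,-]
e2 deliver 1→0: 0[back,v=1,-]
e3 deliver 1→2: 2[back,v=1,-]
e4 deliver 1→3: 3[back,v=1,-]
e5 deliver 1→4: 4[back,v=1,-]
e6 propose(1,'x'): ·
e7 deliver 1→4: 4[back,v=1,x]
e8 deliver 4→1: ·
e9 deliver 1→0: 0[back,v=1,x]
e10 deliver 0→1: 1[prim,v=1,x]
e11 deliver 1→2: 2[back,v=1,x]
e12 deliver 2→1: ·
e13 deliver 1→3: 3[back,v=1,x]
e14 deliver 3→1: ·
e15 timeout(2): 2[prim,v=2,x]
e16 deliver 2→0: 0[back,v=2,x]
e17 deliver 0→2: ·
e18 propose(1,'y'): ·
e19 deliver 1→2: ·
e20 deliver 2→1: 1[back,v=2,x]
e21 deliver 1→4: 4[back,v=1,x,y]
e22 deliver 4→1: ·
e23 deliver 1→3: 3[back,v=1,x,y]
e24 deliver 3→1: ·
e25 deliver 1→2: ·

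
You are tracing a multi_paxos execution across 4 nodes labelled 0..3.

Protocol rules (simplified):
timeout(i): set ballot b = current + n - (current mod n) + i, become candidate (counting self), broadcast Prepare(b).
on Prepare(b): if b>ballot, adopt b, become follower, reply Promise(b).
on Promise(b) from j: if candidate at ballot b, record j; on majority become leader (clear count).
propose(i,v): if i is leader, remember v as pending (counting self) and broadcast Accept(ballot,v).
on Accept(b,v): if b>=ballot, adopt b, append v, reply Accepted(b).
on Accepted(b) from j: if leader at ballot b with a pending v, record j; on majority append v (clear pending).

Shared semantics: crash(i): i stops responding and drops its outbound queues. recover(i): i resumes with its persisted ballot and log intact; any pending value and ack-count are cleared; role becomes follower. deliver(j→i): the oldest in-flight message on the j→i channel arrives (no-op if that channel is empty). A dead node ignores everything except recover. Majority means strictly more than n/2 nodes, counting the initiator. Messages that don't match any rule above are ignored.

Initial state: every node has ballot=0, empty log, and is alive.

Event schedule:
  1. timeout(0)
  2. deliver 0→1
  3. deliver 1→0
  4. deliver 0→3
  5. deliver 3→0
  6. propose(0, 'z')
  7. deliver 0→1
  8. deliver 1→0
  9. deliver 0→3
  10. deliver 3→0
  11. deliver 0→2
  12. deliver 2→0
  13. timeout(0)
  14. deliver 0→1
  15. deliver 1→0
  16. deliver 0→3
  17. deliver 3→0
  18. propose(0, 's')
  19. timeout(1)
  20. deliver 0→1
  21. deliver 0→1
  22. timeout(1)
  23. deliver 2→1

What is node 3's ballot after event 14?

[1] timeout(0) → N0(cand b4 [-])
[2] deliver 0→1 → N1(foll b4 [-])
[3] deliver 1→0 → ∅
[4] deliver 0→3 → N3(foll b4 [-])
[5] deliver 3→0 → N0(lead b4 [-])
[6] propose(0,'z') → ∅
[7] deliver 0→1 → N1(foll b4 [z])
[8] deliver 1→0 → ∅
[9] deliver 0→3 → N3(foll b4 [z])
[10] deliver 3→0 → N0(lead b4 [z])
[11] deliver 0→2 → N2(foll b4 [-])
[12] deliver 2→0 → ∅
[13] timeout(0) → N0(cand b8 [z])
[14] deliver 0→1 → N1(foll b8 [z])

4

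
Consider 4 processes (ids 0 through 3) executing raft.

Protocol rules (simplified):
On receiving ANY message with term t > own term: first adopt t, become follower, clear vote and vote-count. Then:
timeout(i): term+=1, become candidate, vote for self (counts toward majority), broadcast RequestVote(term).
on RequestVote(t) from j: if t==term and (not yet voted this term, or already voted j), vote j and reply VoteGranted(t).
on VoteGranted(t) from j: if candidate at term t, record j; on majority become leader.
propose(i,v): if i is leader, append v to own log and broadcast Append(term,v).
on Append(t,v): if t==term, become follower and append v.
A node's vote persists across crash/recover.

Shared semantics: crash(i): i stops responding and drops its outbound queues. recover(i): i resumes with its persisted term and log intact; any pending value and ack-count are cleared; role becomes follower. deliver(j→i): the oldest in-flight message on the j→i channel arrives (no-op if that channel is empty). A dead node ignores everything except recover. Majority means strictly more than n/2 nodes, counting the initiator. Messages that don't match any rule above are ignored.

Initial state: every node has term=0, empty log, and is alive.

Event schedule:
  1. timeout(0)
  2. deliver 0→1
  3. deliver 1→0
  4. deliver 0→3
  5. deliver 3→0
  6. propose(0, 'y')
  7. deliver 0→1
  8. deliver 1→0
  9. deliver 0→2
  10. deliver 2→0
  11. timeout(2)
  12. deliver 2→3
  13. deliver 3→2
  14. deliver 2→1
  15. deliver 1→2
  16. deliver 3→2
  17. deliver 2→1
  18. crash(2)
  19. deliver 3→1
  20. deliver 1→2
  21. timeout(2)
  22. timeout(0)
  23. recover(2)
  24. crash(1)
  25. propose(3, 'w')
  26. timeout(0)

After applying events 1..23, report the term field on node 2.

2

[1] timeout(0) → N0(cand t1 [-])
[2] deliver 0→1 → N1(foll t1 [-])
[3] deliver 1→0 → ∅
[4] deliver 0→3 → N3(foll t1 [-])
[5] deliver 3→0 → N0(lead t1 [-])
[6] propose(0,'y') → N0(lead t1 [y])
[7] deliver 0→1 → N1(foll t1 [y])
[8] deliver 1→0 → ∅
[9] deliver 0→2 → N2(foll t1 [-])
[10] deliver 2→0 → ∅
[11] timeout(2) → N2(cand t2 [-])
[12] deliver 2→3 → N3(foll t2 [-])
[13] deliver 3→2 → ∅
[14] deliver 2→1 → N1(foll t2 [y])
[15] deliver 1→2 → N2(lead t2 [-])
[16] deliver 3→2 → ∅
[17] deliver 2→1 → ∅
[18] crash(2) → N2(✗lead t2 [-])
[19] deliver 3→1 → ∅
[20] deliver 1→2 → ∅
[21] timeout(2) → ∅
[22] timeout(0) → N0(cand t2 [y])
[23] recover(2) → N2(foll t2 [-])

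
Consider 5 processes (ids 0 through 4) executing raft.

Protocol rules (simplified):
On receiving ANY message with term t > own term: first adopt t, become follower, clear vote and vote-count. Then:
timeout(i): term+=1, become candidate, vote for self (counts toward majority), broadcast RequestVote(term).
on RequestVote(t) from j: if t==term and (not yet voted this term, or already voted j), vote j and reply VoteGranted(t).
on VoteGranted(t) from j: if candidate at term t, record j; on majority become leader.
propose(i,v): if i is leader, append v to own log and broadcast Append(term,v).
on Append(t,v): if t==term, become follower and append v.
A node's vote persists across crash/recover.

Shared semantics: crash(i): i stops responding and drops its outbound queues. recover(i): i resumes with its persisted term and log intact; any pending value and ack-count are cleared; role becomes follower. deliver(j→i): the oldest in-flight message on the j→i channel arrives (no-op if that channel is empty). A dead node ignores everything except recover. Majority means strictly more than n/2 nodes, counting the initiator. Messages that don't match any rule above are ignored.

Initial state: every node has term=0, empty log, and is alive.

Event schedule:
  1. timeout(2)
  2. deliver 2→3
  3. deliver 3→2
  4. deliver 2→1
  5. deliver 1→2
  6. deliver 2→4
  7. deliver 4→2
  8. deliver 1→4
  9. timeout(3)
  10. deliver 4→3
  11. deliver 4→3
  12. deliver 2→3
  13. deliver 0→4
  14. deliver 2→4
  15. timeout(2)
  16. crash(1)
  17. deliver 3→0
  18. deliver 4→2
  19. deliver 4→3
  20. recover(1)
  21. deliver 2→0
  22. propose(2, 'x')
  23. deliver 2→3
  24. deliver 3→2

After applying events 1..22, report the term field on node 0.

2

e1 timeout(2): 2[cand,t=1,-]
e2 deliver 2→3: 3[foll,t=1,-]
e3 deliver 3→2: ·
e4 deliver 2→1: 1[foll,t=1,-]
e5 deliver 1→2: 2[lead,t=1,-]
e6 deliver 2→4: 4[foll,t=1,-]
e7 deliver 4→2: ·
e8 deliver 1→4: ·
e9 timeout(3): 3[cand,t=2,-]
e10 deliver 4→3: ·
e11 deliver 4→3: ·
e12 deliver 2→3: ·
e13 deliver 0→4: ·
e14 deliver 2→4: ·
e15 timeout(2): 2[cand,t=2,-]
e16 crash(1): 1[✗foll,t=1,-]
e17 deliver 3→0: 0[foll,t=2,-]
e18 deliver 4→2: ·
e19 deliver 4→3: ·
e20 recover(1): 1[foll,t=1,-]
e21 deliver 2→0: ·
e22 propose(2,'x'): ·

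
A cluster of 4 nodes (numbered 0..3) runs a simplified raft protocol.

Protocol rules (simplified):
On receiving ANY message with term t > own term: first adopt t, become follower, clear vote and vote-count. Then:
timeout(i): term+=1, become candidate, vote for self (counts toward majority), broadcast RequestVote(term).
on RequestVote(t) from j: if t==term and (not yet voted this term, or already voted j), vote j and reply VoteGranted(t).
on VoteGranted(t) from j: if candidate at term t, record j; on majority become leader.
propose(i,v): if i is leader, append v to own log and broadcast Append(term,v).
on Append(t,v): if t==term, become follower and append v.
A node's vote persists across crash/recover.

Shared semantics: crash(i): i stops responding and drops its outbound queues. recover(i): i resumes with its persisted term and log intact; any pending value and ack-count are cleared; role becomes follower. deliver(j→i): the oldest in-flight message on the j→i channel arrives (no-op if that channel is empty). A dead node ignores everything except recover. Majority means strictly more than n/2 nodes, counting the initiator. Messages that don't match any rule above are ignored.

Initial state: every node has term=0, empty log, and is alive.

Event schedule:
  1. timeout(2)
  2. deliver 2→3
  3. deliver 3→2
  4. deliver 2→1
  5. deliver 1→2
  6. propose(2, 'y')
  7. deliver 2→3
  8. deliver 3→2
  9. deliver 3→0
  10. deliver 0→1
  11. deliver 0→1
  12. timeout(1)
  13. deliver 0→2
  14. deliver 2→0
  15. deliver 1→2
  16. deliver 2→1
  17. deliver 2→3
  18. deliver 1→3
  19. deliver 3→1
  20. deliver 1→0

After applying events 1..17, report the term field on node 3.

1. timeout(2):  <2:cand t1 ->
2. deliver 2→3:  <3:foll t1 ->
3. deliver 3→2:  nop
4. deliver 2→1:  <1:foll t1 ->
5. deliver 1→2:  <2:lead t1 ->
6. propose(2,'y'):  <2:lead t1 y>
7. deliver 2→3:  <3:foll t1 y>
8. deliver 3→2:  nop
9. deliver 3→0:  nop
10. deliver 0→1:  nop
11. deliver 0→1:  nop
12. timeout(1):  <1:cand t2 ->
13. deliver 0→2:  nop
14. deliver 2→0:  <0:foll t1 ->
15. deliver 1→2:  <2:foll t2 y>
16. deliver 2→1:  nop
17. deliver 2→3:  nop

1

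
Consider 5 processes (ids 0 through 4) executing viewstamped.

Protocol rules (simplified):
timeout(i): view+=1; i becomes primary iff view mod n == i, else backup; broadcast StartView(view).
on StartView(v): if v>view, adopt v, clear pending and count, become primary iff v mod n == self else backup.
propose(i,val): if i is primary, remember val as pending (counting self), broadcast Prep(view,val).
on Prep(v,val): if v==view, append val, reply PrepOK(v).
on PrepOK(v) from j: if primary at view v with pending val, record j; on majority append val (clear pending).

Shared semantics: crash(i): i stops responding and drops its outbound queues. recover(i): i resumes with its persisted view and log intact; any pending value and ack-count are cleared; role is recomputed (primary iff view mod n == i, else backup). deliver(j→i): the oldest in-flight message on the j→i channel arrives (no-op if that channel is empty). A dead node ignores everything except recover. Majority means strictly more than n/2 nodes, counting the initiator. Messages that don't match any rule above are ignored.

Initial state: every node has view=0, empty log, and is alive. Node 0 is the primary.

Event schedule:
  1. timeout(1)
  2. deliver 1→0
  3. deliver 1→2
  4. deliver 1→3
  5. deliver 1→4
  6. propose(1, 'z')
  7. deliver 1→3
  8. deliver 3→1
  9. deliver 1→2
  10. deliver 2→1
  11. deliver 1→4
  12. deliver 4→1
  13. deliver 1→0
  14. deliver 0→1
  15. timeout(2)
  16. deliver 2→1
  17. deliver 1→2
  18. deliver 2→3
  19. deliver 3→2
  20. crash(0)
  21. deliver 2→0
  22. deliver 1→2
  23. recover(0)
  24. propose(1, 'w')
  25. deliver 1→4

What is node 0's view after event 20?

e1 timeout(1): 1[prim,v=1,-]
e2 deliver 1→0: 0[back,v=1,-]
e3 deliver 1→2: 2[back,v=1,-]
e4 deliver 1→3: 3[back,v=1,-]
e5 deliver 1→4: 4[back,v=1,-]
e6 propose(1,'z'): ·
e7 deliver 1→3: 3[back,v=1,z]
e8 deliver 3→1: ·
e9 deliver 1→2: 2[back,v=1,z]
e10 deliver 2→1: 1[prim,v=1,z]
e11 deliver 1→4: 4[back,v=1,z]
e12 deliver 4→1: ·
e13 deliver 1→0: 0[back,v=1,z]
e14 deliver 0→1: ·
e15 timeout(2): 2[prim,v=2,z]
e16 deliver 2→1: 1[back,v=2,z]
e17 deliver 1→2: ·
e18 deliver 2→3: 3[back,v=2,z]
e19 deliver 3→2: ·
e20 crash(0): 0[✗back,v=1,z]

1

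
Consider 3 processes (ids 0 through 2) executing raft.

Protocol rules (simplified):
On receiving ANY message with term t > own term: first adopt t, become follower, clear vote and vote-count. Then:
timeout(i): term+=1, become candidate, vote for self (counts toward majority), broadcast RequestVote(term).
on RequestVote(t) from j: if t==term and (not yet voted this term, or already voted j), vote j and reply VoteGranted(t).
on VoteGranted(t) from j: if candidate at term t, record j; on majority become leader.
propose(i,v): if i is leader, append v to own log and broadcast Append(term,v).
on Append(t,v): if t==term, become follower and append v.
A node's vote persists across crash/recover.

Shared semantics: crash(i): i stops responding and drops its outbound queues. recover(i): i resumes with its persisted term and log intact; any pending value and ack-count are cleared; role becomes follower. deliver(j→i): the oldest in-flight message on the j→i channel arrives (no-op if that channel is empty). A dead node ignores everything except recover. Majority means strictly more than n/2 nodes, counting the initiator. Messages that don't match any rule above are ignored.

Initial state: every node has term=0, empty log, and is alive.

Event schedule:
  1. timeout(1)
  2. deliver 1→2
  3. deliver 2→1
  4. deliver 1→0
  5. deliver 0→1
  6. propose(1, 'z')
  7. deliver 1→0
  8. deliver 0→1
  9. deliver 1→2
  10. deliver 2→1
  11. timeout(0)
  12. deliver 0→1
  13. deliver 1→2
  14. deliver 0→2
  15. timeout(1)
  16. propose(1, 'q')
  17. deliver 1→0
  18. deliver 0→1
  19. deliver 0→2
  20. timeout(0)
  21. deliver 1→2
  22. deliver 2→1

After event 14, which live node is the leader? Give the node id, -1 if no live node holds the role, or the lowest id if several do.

[1] timeout(1) → N1(cand t1 [-])
[2] deliver 1→2 → N2(foll t1 [-])
[3] deliver 2→1 → N1(lead t1 [-])
[4] deliver 1→0 → N0(foll t1 [-])
[5] deliver 0→1 → ∅
[6] propose(1,'z') → N1(lead t1 [z])
[7] deliver 1→0 → N0(foll t1 [z])
[8] deliver 0→1 → ∅
[9] deliver 1→2 → N2(foll t1 [z])
[10] deliver 2→1 → ∅
[11] timeout(0) → N0(cand t2 [z])
[12] deliver 0→1 → N1(foll t2 [z])
[13] deliver 1→2 → ∅
[14] deliver 0→2 → N2(foll t2 [z])

-1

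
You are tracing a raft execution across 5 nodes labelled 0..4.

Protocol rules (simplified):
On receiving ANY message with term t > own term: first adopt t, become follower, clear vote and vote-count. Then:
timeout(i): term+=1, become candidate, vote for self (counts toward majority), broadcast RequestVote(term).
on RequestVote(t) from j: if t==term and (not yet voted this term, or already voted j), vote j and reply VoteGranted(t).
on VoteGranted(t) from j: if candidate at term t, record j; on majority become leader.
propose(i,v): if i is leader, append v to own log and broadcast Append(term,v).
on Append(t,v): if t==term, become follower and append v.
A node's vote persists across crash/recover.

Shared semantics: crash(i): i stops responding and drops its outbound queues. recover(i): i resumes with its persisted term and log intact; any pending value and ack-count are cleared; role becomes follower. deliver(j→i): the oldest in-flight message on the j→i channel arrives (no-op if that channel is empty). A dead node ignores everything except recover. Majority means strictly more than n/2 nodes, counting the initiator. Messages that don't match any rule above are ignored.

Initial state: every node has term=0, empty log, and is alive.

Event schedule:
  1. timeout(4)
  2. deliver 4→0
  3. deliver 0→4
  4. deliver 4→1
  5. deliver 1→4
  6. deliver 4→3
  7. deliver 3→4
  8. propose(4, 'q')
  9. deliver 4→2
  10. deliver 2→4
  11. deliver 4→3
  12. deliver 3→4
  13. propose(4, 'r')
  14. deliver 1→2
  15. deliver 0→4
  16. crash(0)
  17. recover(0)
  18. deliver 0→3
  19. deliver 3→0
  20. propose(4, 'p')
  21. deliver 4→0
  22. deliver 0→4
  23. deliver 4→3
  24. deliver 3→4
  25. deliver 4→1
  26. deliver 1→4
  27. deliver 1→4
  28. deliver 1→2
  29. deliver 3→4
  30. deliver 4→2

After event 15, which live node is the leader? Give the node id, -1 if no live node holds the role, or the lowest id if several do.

4

step 1 timeout(4): 4={cand,t=1,log=-}
step 2 deliver 4→0: 0={foll,t=1,log=-}
step 3 deliver 0→4: —
step 4 deliver 4→1: 1={foll,t=1,log=-}
step 5 deliver 1→4: 4={lead,t=1,log=-}
step 6 deliver 4→3: 3={foll,t=1,log=-}
step 7 deliver 3→4: —
step 8 propose(4,'q'): 4={lead,t=1,log=q}
step 9 deliver 4→2: 2={foll,t=1,log=-}
step 10 deliver 2→4: —
step 11 deliver 4→3: 3={foll,t=1,log=q}
step 12 deliver 3→4: —
step 13 propose(4,'r'): 4={lead,t=1,log=q,r}
step 14 deliver 1→2: —
step 15 deliver 0→4: —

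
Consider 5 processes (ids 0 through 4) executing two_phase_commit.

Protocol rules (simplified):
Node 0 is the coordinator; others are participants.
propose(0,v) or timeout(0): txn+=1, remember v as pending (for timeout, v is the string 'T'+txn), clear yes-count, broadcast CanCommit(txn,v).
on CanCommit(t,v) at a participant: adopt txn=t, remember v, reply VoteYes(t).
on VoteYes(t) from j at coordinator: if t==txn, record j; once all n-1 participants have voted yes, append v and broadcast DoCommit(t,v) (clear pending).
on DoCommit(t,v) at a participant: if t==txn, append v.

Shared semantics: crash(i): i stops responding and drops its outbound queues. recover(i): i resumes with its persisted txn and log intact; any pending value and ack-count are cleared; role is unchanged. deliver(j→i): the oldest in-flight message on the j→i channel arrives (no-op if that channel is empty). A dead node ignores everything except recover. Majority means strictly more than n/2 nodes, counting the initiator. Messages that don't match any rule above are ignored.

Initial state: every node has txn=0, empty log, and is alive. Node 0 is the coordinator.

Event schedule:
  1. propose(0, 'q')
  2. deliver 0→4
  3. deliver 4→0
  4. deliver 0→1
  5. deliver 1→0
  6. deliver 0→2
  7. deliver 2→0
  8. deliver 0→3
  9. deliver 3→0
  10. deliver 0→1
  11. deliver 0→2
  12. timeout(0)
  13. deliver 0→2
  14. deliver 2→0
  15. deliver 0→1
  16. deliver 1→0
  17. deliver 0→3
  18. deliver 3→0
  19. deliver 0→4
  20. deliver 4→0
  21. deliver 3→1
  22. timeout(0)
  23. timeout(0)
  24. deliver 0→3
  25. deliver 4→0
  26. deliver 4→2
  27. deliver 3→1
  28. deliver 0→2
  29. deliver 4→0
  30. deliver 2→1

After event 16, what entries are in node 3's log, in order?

empty

[1] propose(0,'q') → N0(coor t1 [-])
[2] deliver 0→4 → N4(part t1 [-])
[3] deliver 4→0 → ∅
[4] deliver 0→1 → N1(part t1 [-])
[5] deliver 1→0 → ∅
[6] deliver 0→2 → N2(part t1 [-])
[7] deliver 2→0 → ∅
[8] deliver 0→3 → N3(part t1 [-])
[9] deliver 3→0 → N0(coor t1 [q])
[10] deliver 0→1 → N1(part t1 [q])
[11] deliver 0→2 → N2(part t1 [q])
[12] timeout(0) → N0(coor t2 [q])
[13] deliver 0→2 → N2(part t2 [q])
[14] deliver 2→0 → ∅
[15] deliver 0→1 → N1(part t2 [q])
[16] deliver 1→0 → ∅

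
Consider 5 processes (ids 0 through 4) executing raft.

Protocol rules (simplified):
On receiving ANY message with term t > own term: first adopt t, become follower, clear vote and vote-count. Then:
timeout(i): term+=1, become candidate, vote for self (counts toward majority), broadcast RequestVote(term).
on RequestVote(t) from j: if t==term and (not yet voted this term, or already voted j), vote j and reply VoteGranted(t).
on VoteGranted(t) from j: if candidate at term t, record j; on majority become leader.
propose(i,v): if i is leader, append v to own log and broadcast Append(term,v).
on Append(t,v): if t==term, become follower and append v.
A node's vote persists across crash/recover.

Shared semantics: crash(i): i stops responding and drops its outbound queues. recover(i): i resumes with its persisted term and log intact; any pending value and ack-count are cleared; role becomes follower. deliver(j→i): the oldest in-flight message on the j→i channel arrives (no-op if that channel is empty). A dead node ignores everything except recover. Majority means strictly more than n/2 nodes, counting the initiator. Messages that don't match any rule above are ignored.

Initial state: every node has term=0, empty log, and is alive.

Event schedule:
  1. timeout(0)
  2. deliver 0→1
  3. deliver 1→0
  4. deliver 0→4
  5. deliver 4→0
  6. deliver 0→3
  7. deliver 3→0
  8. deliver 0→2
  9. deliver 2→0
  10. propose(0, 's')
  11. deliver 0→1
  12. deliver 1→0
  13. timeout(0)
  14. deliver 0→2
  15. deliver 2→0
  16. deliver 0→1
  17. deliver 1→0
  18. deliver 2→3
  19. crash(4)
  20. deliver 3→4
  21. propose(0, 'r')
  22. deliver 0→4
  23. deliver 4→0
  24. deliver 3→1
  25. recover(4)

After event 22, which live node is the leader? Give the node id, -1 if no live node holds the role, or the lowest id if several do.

1. timeout(0):  <0:cand t1 ->
2. deliver 0→1:  <1:foll t1 ->
3. deliver 1→0:  nop
4. deliver 0→4:  <4:foll t1 ->
5. deliver 4→0:  <0:lead t1 ->
6. deliver 0→3:  <3:foll t1 ->
7. deliver 3→0:  nop
8. deliver 0→2:  <2:foll t1 ->
9. deliver 2→0:  nop
10. propose(0,'s'):  <0:lead t1 s>
11. deliver 0→1:  <1:foll t1 s>
12. deliver 1→0:  nop
13. timeout(0):  <0:cand t2 s>
14. deliver 0→2:  <2:foll t1 s>
15. deliver 2→0:  nop
16. deliver 0→1:  <1:foll t2 s>
17. deliver 1→0:  nop
18. deliver 2→3:  nop
19. crash(4):  <4:✗foll t1 ->
20. deliver 3→4:  nop
21. propose(0,'r'):  nop
22. deliver 0→4:  nop

-1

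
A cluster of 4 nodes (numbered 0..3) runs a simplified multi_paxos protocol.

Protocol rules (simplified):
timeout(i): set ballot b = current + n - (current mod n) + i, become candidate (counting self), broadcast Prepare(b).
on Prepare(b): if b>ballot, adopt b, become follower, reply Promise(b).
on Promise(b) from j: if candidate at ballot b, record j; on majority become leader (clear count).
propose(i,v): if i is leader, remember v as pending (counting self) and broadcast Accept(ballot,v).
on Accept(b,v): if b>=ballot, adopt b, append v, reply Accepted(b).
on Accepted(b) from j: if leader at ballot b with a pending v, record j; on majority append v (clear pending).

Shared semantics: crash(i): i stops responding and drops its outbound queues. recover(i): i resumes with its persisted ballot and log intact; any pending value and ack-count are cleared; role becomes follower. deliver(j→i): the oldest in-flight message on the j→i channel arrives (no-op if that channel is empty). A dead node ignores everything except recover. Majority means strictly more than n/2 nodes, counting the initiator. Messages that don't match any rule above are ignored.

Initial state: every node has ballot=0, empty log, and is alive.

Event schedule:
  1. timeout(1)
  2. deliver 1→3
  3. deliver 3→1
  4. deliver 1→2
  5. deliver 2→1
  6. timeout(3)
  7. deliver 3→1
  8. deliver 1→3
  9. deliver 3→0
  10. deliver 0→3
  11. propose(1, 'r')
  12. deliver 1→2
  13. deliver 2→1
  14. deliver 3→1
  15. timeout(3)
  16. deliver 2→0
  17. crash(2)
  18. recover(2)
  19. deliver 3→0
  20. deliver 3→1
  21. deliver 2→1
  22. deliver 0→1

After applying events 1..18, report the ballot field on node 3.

after 1 — timeout(1): n1:cand/b5/[-]
after 2 — deliver 1→3: n3:foll/b5/[-]
after 3 — deliver 3→1: ·
after 4 — deliver 1→2: n2:foll/b5/[-]
after 5 — deliver 2→1: n1:lead/b5/[-]
after 6 — timeout(3): n3:cand/b11/[-]
after 7 — deliver 3→1: n1:foll/b11/[-]
after 8 — deliver 1→3: ·
after 9 — deliver 3→0: n0:foll/b11/[-]
after 10 — deliver 0→3: n3:lead/b11/[-]
after 11 — propose(1,'r'): ·
after 12 — deliver 1→2: ·
after 13 — deliver 2→1: ·
after 14 — deliver 3→1: ·
after 15 — timeout(3): n3:cand/b15/[-]
after 16 — deliver 2→0: ·
after 17 — crash(2): n2:✗foll/b5/[-]
after 18 — recover(2): n2:foll/b5/[-]

15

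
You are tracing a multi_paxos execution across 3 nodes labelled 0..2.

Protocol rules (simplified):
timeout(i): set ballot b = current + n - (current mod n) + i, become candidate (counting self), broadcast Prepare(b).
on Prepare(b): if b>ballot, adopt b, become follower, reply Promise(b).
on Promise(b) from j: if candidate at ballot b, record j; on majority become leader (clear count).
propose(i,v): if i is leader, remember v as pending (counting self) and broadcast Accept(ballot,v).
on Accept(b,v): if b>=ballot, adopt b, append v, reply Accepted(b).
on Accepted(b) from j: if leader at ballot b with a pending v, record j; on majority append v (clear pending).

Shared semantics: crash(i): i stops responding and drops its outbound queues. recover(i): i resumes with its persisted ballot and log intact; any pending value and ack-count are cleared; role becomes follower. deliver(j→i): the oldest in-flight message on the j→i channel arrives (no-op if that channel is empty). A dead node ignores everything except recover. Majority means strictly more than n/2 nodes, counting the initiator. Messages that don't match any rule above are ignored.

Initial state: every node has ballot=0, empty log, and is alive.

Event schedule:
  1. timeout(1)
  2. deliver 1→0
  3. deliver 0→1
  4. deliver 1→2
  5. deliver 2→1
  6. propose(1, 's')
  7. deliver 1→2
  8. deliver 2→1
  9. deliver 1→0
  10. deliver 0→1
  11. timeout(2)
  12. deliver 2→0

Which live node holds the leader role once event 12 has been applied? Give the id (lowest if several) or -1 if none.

1. timeout(1):  <1:cand b4 ->
2. deliver 1→0:  <0:foll b4 ->
3. deliver 0→1:  <1:lead b4 ->
4. deliver 1→2:  <2:foll b4 ->
5. deliver 2→1:  nop
6. propose(1,'s'):  nop
7. deliver 1→2:  <2:foll b4 s>
8. deliver 2→1:  <1:lead b4 s>
9. deliver 1→0:  <0:foll b4 s>
10. deliver 0→1:  nop
11. timeout(2):  <2:cand b8 s>
12. deliver 2→0:  <0:foll b8 s>

1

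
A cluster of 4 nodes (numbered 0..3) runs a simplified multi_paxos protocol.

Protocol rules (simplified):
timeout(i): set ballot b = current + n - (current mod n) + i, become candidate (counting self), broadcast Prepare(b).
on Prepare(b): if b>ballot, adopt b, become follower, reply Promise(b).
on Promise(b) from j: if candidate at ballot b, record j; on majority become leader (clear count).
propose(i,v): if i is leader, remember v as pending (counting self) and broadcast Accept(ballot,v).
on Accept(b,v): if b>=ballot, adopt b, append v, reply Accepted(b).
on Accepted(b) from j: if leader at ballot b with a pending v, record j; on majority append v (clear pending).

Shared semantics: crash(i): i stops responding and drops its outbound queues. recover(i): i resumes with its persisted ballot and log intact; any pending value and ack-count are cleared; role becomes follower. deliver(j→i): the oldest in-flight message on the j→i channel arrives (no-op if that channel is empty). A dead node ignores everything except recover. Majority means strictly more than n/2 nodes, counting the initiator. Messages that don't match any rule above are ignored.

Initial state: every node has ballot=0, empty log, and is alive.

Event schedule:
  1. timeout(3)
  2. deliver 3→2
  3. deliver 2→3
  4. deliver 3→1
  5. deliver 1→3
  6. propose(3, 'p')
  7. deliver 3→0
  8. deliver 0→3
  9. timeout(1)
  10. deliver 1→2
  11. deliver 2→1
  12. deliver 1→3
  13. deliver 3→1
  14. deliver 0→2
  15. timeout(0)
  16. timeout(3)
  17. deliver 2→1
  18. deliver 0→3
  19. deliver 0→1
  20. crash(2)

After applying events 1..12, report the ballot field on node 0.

e1 timeout(3): 3[cand,b=7,-]
e2 deliver 3→2: 2[foll,b=7,-]
e3 deliver 2→3: ·
e4 deliver 3→1: 1[foll,b=7,-]
e5 deliver 1→3: 3[lead,b=7,-]
e6 propose(3,'p'): ·
e7 deliver 3→0: 0[foll,b=7,-]
e8 deliver 0→3: ·
e9 timeout(1): 1[cand,b=9,-]
e10 deliver 1→2: 2[foll,b=9,-]
e11 deliver 2→1: ·
e12 deliver 1→3: 3[foll,b=9,-]

7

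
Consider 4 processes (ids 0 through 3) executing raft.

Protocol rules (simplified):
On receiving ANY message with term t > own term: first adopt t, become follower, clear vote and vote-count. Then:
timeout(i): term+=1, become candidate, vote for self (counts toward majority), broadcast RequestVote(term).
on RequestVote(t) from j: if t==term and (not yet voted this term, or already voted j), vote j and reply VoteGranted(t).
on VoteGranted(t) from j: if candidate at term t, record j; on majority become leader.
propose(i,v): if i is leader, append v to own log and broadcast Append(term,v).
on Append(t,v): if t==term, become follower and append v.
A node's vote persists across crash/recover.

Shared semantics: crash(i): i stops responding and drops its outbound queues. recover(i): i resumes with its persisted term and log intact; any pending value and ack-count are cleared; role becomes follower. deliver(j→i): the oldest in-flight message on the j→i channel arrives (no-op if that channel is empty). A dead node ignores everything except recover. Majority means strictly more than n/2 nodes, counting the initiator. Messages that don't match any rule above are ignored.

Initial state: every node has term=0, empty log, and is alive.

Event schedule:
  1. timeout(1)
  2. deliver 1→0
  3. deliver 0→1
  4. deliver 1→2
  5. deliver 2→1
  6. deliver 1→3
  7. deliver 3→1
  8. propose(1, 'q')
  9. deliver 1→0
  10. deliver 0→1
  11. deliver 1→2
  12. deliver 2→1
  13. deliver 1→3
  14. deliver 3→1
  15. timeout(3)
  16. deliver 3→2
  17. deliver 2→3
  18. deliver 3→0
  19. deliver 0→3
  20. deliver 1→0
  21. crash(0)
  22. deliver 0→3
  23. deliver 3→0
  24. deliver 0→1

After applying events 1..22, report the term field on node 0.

2

1. timeout(1):  <1:cand t1 ->
2. deliver 1→0:  <0:foll t1 ->
3. deliver 0→1:  nop
4. deliver 1→2:  <2:foll t1 ->
5. deliver 2→1:  <1:lead t1 ->
6. deliver 1→3:  <3:foll t1 ->
7. deliver 3→1:  nop
8. propose(1,'q'):  <1:lead t1 q>
9. deliver 1→0:  <0:foll t1 q>
10. deliver 0→1:  nop
11. deliver 1→2:  <2:foll t1 q>
12. deliver 2→1:  nop
13. deliver 1→3:  <3:foll t1 q>
14. deliver 3→1:  nop
15. timeout(3):  <3:cand t2 q>
16. deliver 3→2:  <2:foll t2 q>
17. deliver 2→3:  nop
18. deliver 3→0:  <0:foll t2 q>
19. deliver 0→3:  <3:lead t2 q>
20. deliver 1→0:  nop
21. crash(0):  <0:✗foll t2 q>
22. deliver 0→3:  nop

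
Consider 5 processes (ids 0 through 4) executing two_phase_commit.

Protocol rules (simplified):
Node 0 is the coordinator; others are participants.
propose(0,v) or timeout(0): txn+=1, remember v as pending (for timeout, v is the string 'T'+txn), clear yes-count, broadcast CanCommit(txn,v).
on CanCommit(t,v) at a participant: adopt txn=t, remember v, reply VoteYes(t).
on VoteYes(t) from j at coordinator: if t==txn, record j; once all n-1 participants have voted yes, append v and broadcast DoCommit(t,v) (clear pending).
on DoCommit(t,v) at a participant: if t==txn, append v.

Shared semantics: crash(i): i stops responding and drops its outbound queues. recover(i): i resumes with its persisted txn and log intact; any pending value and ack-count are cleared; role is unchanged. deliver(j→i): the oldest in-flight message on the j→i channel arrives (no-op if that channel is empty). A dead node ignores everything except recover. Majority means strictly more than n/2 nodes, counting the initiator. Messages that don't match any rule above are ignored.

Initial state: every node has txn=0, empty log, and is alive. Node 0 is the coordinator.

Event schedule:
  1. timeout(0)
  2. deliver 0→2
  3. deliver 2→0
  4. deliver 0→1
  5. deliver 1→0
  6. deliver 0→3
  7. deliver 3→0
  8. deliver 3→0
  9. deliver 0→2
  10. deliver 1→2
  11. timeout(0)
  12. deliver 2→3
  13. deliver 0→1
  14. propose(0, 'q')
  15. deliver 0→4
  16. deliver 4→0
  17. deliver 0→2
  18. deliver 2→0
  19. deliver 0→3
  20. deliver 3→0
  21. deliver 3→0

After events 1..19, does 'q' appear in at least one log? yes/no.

no

step 1 timeout(0): 0={coor,t=1,log=-}
step 2 deliver 0→2: 2={part,t=1,log=-}
step 3 deliver 2→0: —
step 4 deliver 0→1: 1={part,t=1,log=-}
step 5 deliver 1→0: —
step 6 deliver 0→3: 3={part,t=1,log=-}
step 7 deliver 3→0: —
step 8 deliver 3→0: —
step 9 deliver 0→2: —
step 10 deliver 1→2: —
step 11 timeout(0): 0={coor,t=2,log=-}
step 12 deliver 2→3: —
step 13 deliver 0→1: 1={part,t=2,log=-}
step 14 propose(0,'q'): 0={coor,t=3,log=-}
step 15 deliver 0→4: 4={part,t=1,log=-}
step 16 deliver 4→0: —
step 17 deliver 0→2: 2={part,t=2,log=-}
step 18 deliver 2→0: —
step 19 deliver 0→3: 3={part,t=2,log=-}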